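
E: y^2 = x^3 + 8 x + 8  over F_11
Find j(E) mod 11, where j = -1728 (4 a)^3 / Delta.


Delta = -16(4 a^3 + 27 b^2) mod 11 = 7
-1728 * (4 a)^3 = -1728 * (4*8)^3 mod 11 = 1
j = 1 * 7^(-1) mod 11 = 8

j = 8 (mod 11)


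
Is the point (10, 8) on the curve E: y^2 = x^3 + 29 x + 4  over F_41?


Check whether y^2 = x^3 + 29 x + 4 (mod 41) for (x, y) = (10, 8).
LHS: y^2 = 8^2 mod 41 = 23
RHS: x^3 + 29 x + 4 = 10^3 + 29*10 + 4 mod 41 = 23
LHS = RHS

Yes, on the curve


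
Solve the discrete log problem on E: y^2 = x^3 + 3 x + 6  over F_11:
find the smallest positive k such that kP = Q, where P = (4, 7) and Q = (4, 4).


Enumerate multiples of P until we hit Q = (4, 4):
  1P = (4, 7)
  2P = (6, 3)
  3P = (5, 6)
  4P = (3, 3)
  5P = (9, 6)
  6P = (2, 8)
  7P = (8, 6)
  8P = (8, 5)
  9P = (2, 3)
  10P = (9, 5)
  11P = (3, 8)
  12P = (5, 5)
  13P = (6, 8)
  14P = (4, 4)
Match found at i = 14.

k = 14


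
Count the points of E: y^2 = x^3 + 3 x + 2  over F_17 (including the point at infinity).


For each x in F_17, count y with y^2 = x^3 + 3 x + 2 mod 17:
  x = 0: RHS = 2, y in [6, 11]  -> 2 point(s)
  x = 2: RHS = 16, y in [4, 13]  -> 2 point(s)
  x = 3: RHS = 4, y in [2, 15]  -> 2 point(s)
  x = 6: RHS = 15, y in [7, 10]  -> 2 point(s)
  x = 7: RHS = 9, y in [3, 14]  -> 2 point(s)
  x = 12: RHS = 15, y in [7, 10]  -> 2 point(s)
  x = 14: RHS = 0, y in [0]  -> 1 point(s)
  x = 16: RHS = 15, y in [7, 10]  -> 2 point(s)
Affine points: 15. Add the point at infinity: total = 16.

#E(F_17) = 16


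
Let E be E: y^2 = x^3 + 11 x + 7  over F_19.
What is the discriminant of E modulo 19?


4 a^3 + 27 b^2 = 4*11^3 + 27*7^2 = 5324 + 1323 = 6647
Delta = -16 * (6647) = -106352
Delta mod 19 = 10

Delta = 10 (mod 19)


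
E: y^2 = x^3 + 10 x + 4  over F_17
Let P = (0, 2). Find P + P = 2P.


Doubling: s = (3 x1^2 + a) / (2 y1)
s = (3*0^2 + 10) / (2*2) mod 17 = 11
x3 = s^2 - 2 x1 mod 17 = 11^2 - 2*0 = 2
y3 = s (x1 - x3) - y1 mod 17 = 11 * (0 - 2) - 2 = 10

2P = (2, 10)


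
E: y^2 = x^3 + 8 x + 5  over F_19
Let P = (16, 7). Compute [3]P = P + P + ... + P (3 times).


k = 3 = 11_2 (binary, LSB first: 11)
Double-and-add from P = (16, 7):
  bit 0 = 1: acc = O + (16, 7) = (16, 7)
  bit 1 = 1: acc = (16, 7) + (17, 0) = (16, 12)

3P = (16, 12)


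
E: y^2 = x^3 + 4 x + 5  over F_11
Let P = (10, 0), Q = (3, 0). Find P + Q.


P != Q, so use the chord formula.
s = (y2 - y1) / (x2 - x1) = (0) / (4) mod 11 = 0
x3 = s^2 - x1 - x2 mod 11 = 0^2 - 10 - 3 = 9
y3 = s (x1 - x3) - y1 mod 11 = 0 * (10 - 9) - 0 = 0

P + Q = (9, 0)


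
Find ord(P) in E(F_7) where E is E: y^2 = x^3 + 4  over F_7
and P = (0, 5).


Compute successive multiples of P until we hit O:
  1P = (0, 5)
  2P = (0, 2)
  3P = O

ord(P) = 3


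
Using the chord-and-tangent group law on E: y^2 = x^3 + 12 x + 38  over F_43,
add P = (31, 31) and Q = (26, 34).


P != Q, so use the chord formula.
s = (y2 - y1) / (x2 - x1) = (3) / (38) mod 43 = 8
x3 = s^2 - x1 - x2 mod 43 = 8^2 - 31 - 26 = 7
y3 = s (x1 - x3) - y1 mod 43 = 8 * (31 - 7) - 31 = 32

P + Q = (7, 32)


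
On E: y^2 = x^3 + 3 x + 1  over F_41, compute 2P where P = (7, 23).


Doubling: s = (3 x1^2 + a) / (2 y1)
s = (3*7^2 + 3) / (2*23) mod 41 = 30
x3 = s^2 - 2 x1 mod 41 = 30^2 - 2*7 = 25
y3 = s (x1 - x3) - y1 mod 41 = 30 * (7 - 25) - 23 = 11

2P = (25, 11)


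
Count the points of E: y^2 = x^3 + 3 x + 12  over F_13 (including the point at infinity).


For each x in F_13, count y with y^2 = x^3 + 3 x + 12 mod 13:
  x = 0: RHS = 12, y in [5, 8]  -> 2 point(s)
  x = 1: RHS = 3, y in [4, 9]  -> 2 point(s)
  x = 2: RHS = 0, y in [0]  -> 1 point(s)
  x = 3: RHS = 9, y in [3, 10]  -> 2 point(s)
  x = 4: RHS = 10, y in [6, 7]  -> 2 point(s)
  x = 5: RHS = 9, y in [3, 10]  -> 2 point(s)
  x = 6: RHS = 12, y in [5, 8]  -> 2 point(s)
  x = 7: RHS = 12, y in [5, 8]  -> 2 point(s)
  x = 9: RHS = 1, y in [1, 12]  -> 2 point(s)
Affine points: 17. Add the point at infinity: total = 18.

#E(F_13) = 18


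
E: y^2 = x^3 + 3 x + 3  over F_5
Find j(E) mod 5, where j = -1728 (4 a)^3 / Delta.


Delta = -16(4 a^3 + 27 b^2) mod 5 = 4
-1728 * (4 a)^3 = -1728 * (4*3)^3 mod 5 = 1
j = 1 * 4^(-1) mod 5 = 4

j = 4 (mod 5)


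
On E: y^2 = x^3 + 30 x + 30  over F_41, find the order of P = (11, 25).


Compute successive multiples of P until we hit O:
  1P = (11, 25)
  2P = (17, 0)
  3P = (11, 16)
  4P = O

ord(P) = 4


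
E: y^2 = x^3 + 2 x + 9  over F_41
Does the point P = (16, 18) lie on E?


Check whether y^2 = x^3 + 2 x + 9 (mod 41) for (x, y) = (16, 18).
LHS: y^2 = 18^2 mod 41 = 37
RHS: x^3 + 2 x + 9 = 16^3 + 2*16 + 9 mod 41 = 37
LHS = RHS

Yes, on the curve


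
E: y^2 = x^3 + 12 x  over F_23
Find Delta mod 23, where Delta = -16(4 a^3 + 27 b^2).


4 a^3 + 27 b^2 = 4*12^3 + 27*0^2 = 6912 + 0 = 6912
Delta = -16 * (6912) = -110592
Delta mod 23 = 15

Delta = 15 (mod 23)


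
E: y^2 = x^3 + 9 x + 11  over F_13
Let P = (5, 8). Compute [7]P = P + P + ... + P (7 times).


k = 7 = 111_2 (binary, LSB first: 111)
Double-and-add from P = (5, 8):
  bit 0 = 1: acc = O + (5, 8) = (5, 8)
  bit 1 = 1: acc = (5, 8) + (7, 1) = (10, 3)
  bit 2 = 1: acc = (10, 3) + (12, 12) = (8, 6)

7P = (8, 6)


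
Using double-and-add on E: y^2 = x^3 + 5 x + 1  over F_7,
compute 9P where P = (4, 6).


k = 9 = 1001_2 (binary, LSB first: 1001)
Double-and-add from P = (4, 6):
  bit 0 = 1: acc = O + (4, 6) = (4, 6)
  bit 1 = 0: acc unchanged = (4, 6)
  bit 2 = 0: acc unchanged = (4, 6)
  bit 3 = 1: acc = (4, 6) + (5, 2) = (0, 6)

9P = (0, 6)


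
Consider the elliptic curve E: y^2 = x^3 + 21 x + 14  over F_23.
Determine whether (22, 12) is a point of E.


Check whether y^2 = x^3 + 21 x + 14 (mod 23) for (x, y) = (22, 12).
LHS: y^2 = 12^2 mod 23 = 6
RHS: x^3 + 21 x + 14 = 22^3 + 21*22 + 14 mod 23 = 15
LHS != RHS

No, not on the curve


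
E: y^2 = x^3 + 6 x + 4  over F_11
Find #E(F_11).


For each x in F_11, count y with y^2 = x^3 + 6 x + 4 mod 11:
  x = 0: RHS = 4, y in [2, 9]  -> 2 point(s)
  x = 1: RHS = 0, y in [0]  -> 1 point(s)
  x = 3: RHS = 5, y in [4, 7]  -> 2 point(s)
  x = 4: RHS = 4, y in [2, 9]  -> 2 point(s)
  x = 5: RHS = 5, y in [4, 7]  -> 2 point(s)
  x = 6: RHS = 3, y in [5, 6]  -> 2 point(s)
  x = 7: RHS = 4, y in [2, 9]  -> 2 point(s)
  x = 8: RHS = 3, y in [5, 6]  -> 2 point(s)
Affine points: 15. Add the point at infinity: total = 16.

#E(F_11) = 16


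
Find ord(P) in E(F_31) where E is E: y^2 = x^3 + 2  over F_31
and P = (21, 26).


Compute successive multiples of P until we hit O:
  1P = (21, 26)
  2P = (21, 5)
  3P = O

ord(P) = 3


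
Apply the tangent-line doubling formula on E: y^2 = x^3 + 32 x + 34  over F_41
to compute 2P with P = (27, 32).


Doubling: s = (3 x1^2 + a) / (2 y1)
s = (3*27^2 + 32) / (2*32) mod 41 = 2
x3 = s^2 - 2 x1 mod 41 = 2^2 - 2*27 = 32
y3 = s (x1 - x3) - y1 mod 41 = 2 * (27 - 32) - 32 = 40

2P = (32, 40)


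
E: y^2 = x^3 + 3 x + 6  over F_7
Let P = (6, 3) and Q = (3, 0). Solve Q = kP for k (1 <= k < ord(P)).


Enumerate multiples of P until we hit Q = (3, 0):
  1P = (6, 3)
  2P = (3, 0)
Match found at i = 2.

k = 2


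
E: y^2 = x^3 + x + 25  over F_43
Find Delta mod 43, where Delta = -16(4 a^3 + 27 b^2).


4 a^3 + 27 b^2 = 4*1^3 + 27*25^2 = 4 + 16875 = 16879
Delta = -16 * (16879) = -270064
Delta mod 43 = 19

Delta = 19 (mod 43)


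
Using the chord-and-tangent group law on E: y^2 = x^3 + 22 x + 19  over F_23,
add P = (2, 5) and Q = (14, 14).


P != Q, so use the chord formula.
s = (y2 - y1) / (x2 - x1) = (9) / (12) mod 23 = 18
x3 = s^2 - x1 - x2 mod 23 = 18^2 - 2 - 14 = 9
y3 = s (x1 - x3) - y1 mod 23 = 18 * (2 - 9) - 5 = 7

P + Q = (9, 7)


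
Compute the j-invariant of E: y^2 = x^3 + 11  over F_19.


Delta = -16(4 a^3 + 27 b^2) mod 19 = 16
-1728 * (4 a)^3 = -1728 * (4*0)^3 mod 19 = 0
j = 0 * 16^(-1) mod 19 = 0

j = 0 (mod 19)


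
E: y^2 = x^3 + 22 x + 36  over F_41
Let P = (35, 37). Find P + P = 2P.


Doubling: s = (3 x1^2 + a) / (2 y1)
s = (3*35^2 + 22) / (2*37) mod 41 = 35
x3 = s^2 - 2 x1 mod 41 = 35^2 - 2*35 = 7
y3 = s (x1 - x3) - y1 mod 41 = 35 * (35 - 7) - 37 = 0

2P = (7, 0)


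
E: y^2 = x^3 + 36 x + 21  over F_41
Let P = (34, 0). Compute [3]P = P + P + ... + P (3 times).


k = 3 = 11_2 (binary, LSB first: 11)
Double-and-add from P = (34, 0):
  bit 0 = 1: acc = O + (34, 0) = (34, 0)
  bit 1 = 1: acc = (34, 0) + O = (34, 0)

3P = (34, 0)


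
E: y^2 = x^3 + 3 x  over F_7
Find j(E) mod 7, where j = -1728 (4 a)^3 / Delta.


Delta = -16(4 a^3 + 27 b^2) mod 7 = 1
-1728 * (4 a)^3 = -1728 * (4*3)^3 mod 7 = 6
j = 6 * 1^(-1) mod 7 = 6

j = 6 (mod 7)


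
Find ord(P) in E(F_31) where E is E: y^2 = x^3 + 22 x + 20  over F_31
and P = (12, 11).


Compute successive multiples of P until we hit O:
  1P = (12, 11)
  2P = (15, 6)
  3P = (24, 9)
  4P = (20, 11)
  5P = (30, 20)
  6P = (28, 12)
  7P = (26, 23)
  8P = (26, 8)
  ... (continuing to 15P)
  15P = O

ord(P) = 15


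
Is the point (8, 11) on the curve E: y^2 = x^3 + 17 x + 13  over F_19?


Check whether y^2 = x^3 + 17 x + 13 (mod 19) for (x, y) = (8, 11).
LHS: y^2 = 11^2 mod 19 = 7
RHS: x^3 + 17 x + 13 = 8^3 + 17*8 + 13 mod 19 = 15
LHS != RHS

No, not on the curve


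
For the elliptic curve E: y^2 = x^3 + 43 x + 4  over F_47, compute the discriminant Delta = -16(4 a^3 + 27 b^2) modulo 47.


4 a^3 + 27 b^2 = 4*43^3 + 27*4^2 = 318028 + 432 = 318460
Delta = -16 * (318460) = -5095360
Delta mod 47 = 4

Delta = 4 (mod 47)


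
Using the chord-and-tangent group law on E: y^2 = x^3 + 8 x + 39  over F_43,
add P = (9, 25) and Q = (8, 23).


P != Q, so use the chord formula.
s = (y2 - y1) / (x2 - x1) = (41) / (42) mod 43 = 2
x3 = s^2 - x1 - x2 mod 43 = 2^2 - 9 - 8 = 30
y3 = s (x1 - x3) - y1 mod 43 = 2 * (9 - 30) - 25 = 19

P + Q = (30, 19)


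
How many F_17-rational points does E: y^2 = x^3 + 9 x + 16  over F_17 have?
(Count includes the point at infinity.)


For each x in F_17, count y with y^2 = x^3 + 9 x + 16 mod 17:
  x = 0: RHS = 16, y in [4, 13]  -> 2 point(s)
  x = 1: RHS = 9, y in [3, 14]  -> 2 point(s)
  x = 2: RHS = 8, y in [5, 12]  -> 2 point(s)
  x = 3: RHS = 2, y in [6, 11]  -> 2 point(s)
  x = 5: RHS = 16, y in [4, 13]  -> 2 point(s)
  x = 10: RHS = 1, y in [1, 16]  -> 2 point(s)
  x = 11: RHS = 1, y in [1, 16]  -> 2 point(s)
  x = 12: RHS = 16, y in [4, 13]  -> 2 point(s)
  x = 13: RHS = 1, y in [1, 16]  -> 2 point(s)
  x = 14: RHS = 13, y in [8, 9]  -> 2 point(s)
Affine points: 20. Add the point at infinity: total = 21.

#E(F_17) = 21


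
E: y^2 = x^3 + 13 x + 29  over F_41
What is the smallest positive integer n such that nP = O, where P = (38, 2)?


Compute successive multiples of P until we hit O:
  1P = (38, 2)
  2P = (24, 15)
  3P = (24, 26)
  4P = (38, 39)
  5P = O

ord(P) = 5


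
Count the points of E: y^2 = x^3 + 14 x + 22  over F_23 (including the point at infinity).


For each x in F_23, count y with y^2 = x^3 + 14 x + 22 mod 23:
  x = 2: RHS = 12, y in [9, 14]  -> 2 point(s)
  x = 4: RHS = 4, y in [2, 21]  -> 2 point(s)
  x = 6: RHS = 0, y in [0]  -> 1 point(s)
  x = 7: RHS = 3, y in [7, 16]  -> 2 point(s)
  x = 8: RHS = 2, y in [5, 18]  -> 2 point(s)
  x = 9: RHS = 3, y in [7, 16]  -> 2 point(s)
  x = 10: RHS = 12, y in [9, 14]  -> 2 point(s)
  x = 11: RHS = 12, y in [9, 14]  -> 2 point(s)
  x = 12: RHS = 9, y in [3, 20]  -> 2 point(s)
  x = 13: RHS = 9, y in [3, 20]  -> 2 point(s)
  x = 14: RHS = 18, y in [8, 15]  -> 2 point(s)
  x = 16: RHS = 18, y in [8, 15]  -> 2 point(s)
  x = 21: RHS = 9, y in [3, 20]  -> 2 point(s)
Affine points: 25. Add the point at infinity: total = 26.

#E(F_23) = 26


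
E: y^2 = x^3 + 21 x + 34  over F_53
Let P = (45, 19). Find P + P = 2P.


Doubling: s = (3 x1^2 + a) / (2 y1)
s = (3*45^2 + 21) / (2*19) mod 53 = 7
x3 = s^2 - 2 x1 mod 53 = 7^2 - 2*45 = 12
y3 = s (x1 - x3) - y1 mod 53 = 7 * (45 - 12) - 19 = 0

2P = (12, 0)


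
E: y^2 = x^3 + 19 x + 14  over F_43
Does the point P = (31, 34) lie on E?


Check whether y^2 = x^3 + 19 x + 14 (mod 43) for (x, y) = (31, 34).
LHS: y^2 = 34^2 mod 43 = 38
RHS: x^3 + 19 x + 14 = 31^3 + 19*31 + 14 mod 43 = 36
LHS != RHS

No, not on the curve


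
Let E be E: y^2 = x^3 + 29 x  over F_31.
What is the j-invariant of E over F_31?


Delta = -16(4 a^3 + 27 b^2) mod 31 = 16
-1728 * (4 a)^3 = -1728 * (4*29)^3 mod 31 = 27
j = 27 * 16^(-1) mod 31 = 23

j = 23 (mod 31)


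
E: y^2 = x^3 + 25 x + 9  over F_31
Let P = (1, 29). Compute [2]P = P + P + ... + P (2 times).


k = 2 = 10_2 (binary, LSB first: 01)
Double-and-add from P = (1, 29):
  bit 0 = 0: acc unchanged = O
  bit 1 = 1: acc = O + (16, 14) = (16, 14)

2P = (16, 14)


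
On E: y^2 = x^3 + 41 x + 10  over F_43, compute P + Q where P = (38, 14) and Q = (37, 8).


P != Q, so use the chord formula.
s = (y2 - y1) / (x2 - x1) = (37) / (42) mod 43 = 6
x3 = s^2 - x1 - x2 mod 43 = 6^2 - 38 - 37 = 4
y3 = s (x1 - x3) - y1 mod 43 = 6 * (38 - 4) - 14 = 18

P + Q = (4, 18)


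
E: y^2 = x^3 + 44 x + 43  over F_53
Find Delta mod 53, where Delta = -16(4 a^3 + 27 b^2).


4 a^3 + 27 b^2 = 4*44^3 + 27*43^2 = 340736 + 49923 = 390659
Delta = -16 * (390659) = -6250544
Delta mod 53 = 11

Delta = 11 (mod 53)


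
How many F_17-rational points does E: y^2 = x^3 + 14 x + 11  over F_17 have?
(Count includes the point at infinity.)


For each x in F_17, count y with y^2 = x^3 + 14 x + 11 mod 17:
  x = 1: RHS = 9, y in [3, 14]  -> 2 point(s)
  x = 2: RHS = 13, y in [8, 9]  -> 2 point(s)
  x = 5: RHS = 2, y in [6, 11]  -> 2 point(s)
  x = 9: RHS = 16, y in [4, 13]  -> 2 point(s)
  x = 11: RHS = 0, y in [0]  -> 1 point(s)
  x = 15: RHS = 9, y in [3, 14]  -> 2 point(s)
  x = 16: RHS = 13, y in [8, 9]  -> 2 point(s)
Affine points: 13. Add the point at infinity: total = 14.

#E(F_17) = 14


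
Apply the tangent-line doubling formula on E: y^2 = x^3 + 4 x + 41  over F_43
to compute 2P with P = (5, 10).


Doubling: s = (3 x1^2 + a) / (2 y1)
s = (3*5^2 + 4) / (2*10) mod 43 = 19
x3 = s^2 - 2 x1 mod 43 = 19^2 - 2*5 = 7
y3 = s (x1 - x3) - y1 mod 43 = 19 * (5 - 7) - 10 = 38

2P = (7, 38)


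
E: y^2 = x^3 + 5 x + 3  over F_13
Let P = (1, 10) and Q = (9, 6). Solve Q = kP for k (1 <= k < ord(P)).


Enumerate multiples of P until we hit Q = (9, 6):
  1P = (1, 10)
  2P = (7, 11)
  3P = (9, 6)
Match found at i = 3.

k = 3


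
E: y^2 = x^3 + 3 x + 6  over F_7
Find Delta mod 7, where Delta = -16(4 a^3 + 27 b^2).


4 a^3 + 27 b^2 = 4*3^3 + 27*6^2 = 108 + 972 = 1080
Delta = -16 * (1080) = -17280
Delta mod 7 = 3

Delta = 3 (mod 7)


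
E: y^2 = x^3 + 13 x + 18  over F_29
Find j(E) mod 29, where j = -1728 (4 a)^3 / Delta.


Delta = -16(4 a^3 + 27 b^2) mod 29 = 28
-1728 * (4 a)^3 = -1728 * (4*13)^3 mod 29 = 18
j = 18 * 28^(-1) mod 29 = 11

j = 11 (mod 29)


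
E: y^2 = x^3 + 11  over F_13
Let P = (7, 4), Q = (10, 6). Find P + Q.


P != Q, so use the chord formula.
s = (y2 - y1) / (x2 - x1) = (2) / (3) mod 13 = 5
x3 = s^2 - x1 - x2 mod 13 = 5^2 - 7 - 10 = 8
y3 = s (x1 - x3) - y1 mod 13 = 5 * (7 - 8) - 4 = 4

P + Q = (8, 4)


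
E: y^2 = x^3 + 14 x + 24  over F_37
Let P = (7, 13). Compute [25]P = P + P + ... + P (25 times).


k = 25 = 11001_2 (binary, LSB first: 10011)
Double-and-add from P = (7, 13):
  bit 0 = 1: acc = O + (7, 13) = (7, 13)
  bit 1 = 0: acc unchanged = (7, 13)
  bit 2 = 0: acc unchanged = (7, 13)
  bit 3 = 1: acc = (7, 13) + (35, 5) = (20, 33)
  bit 4 = 1: acc = (20, 33) + (30, 8) = (21, 25)

25P = (21, 25)


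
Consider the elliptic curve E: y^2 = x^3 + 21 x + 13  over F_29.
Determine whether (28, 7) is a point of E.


Check whether y^2 = x^3 + 21 x + 13 (mod 29) for (x, y) = (28, 7).
LHS: y^2 = 7^2 mod 29 = 20
RHS: x^3 + 21 x + 13 = 28^3 + 21*28 + 13 mod 29 = 20
LHS = RHS

Yes, on the curve


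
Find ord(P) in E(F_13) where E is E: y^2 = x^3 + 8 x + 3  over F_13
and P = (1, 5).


Compute successive multiples of P until we hit O:
  1P = (1, 5)
  2P = (10, 2)
  3P = (5, 5)
  4P = (7, 8)
  5P = (2, 1)
  6P = (0, 4)
  7P = (0, 9)
  8P = (2, 12)
  ... (continuing to 13P)
  13P = O

ord(P) = 13


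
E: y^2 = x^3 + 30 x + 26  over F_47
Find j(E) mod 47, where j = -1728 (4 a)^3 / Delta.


Delta = -16(4 a^3 + 27 b^2) mod 47 = 28
-1728 * (4 a)^3 = -1728 * (4*30)^3 mod 47 = 25
j = 25 * 28^(-1) mod 47 = 16

j = 16 (mod 47)


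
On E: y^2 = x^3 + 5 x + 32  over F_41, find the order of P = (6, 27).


Compute successive multiples of P until we hit O:
  1P = (6, 27)
  2P = (8, 25)
  3P = (28, 36)
  4P = (2, 38)
  5P = (38, 20)
  6P = (30, 9)
  7P = (3, 22)
  8P = (12, 4)
  ... (continuing to 21P)
  21P = O

ord(P) = 21


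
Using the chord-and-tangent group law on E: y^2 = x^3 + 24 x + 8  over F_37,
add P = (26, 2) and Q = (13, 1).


P != Q, so use the chord formula.
s = (y2 - y1) / (x2 - x1) = (36) / (24) mod 37 = 20
x3 = s^2 - x1 - x2 mod 37 = 20^2 - 26 - 13 = 28
y3 = s (x1 - x3) - y1 mod 37 = 20 * (26 - 28) - 2 = 32

P + Q = (28, 32)


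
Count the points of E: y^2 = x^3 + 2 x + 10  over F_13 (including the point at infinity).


For each x in F_13, count y with y^2 = x^3 + 2 x + 10 mod 13:
  x = 0: RHS = 10, y in [6, 7]  -> 2 point(s)
  x = 1: RHS = 0, y in [0]  -> 1 point(s)
  x = 2: RHS = 9, y in [3, 10]  -> 2 point(s)
  x = 3: RHS = 4, y in [2, 11]  -> 2 point(s)
  x = 4: RHS = 4, y in [2, 11]  -> 2 point(s)
  x = 6: RHS = 4, y in [2, 11]  -> 2 point(s)
  x = 7: RHS = 3, y in [4, 9]  -> 2 point(s)
  x = 9: RHS = 3, y in [4, 9]  -> 2 point(s)
  x = 10: RHS = 3, y in [4, 9]  -> 2 point(s)
Affine points: 17. Add the point at infinity: total = 18.

#E(F_13) = 18


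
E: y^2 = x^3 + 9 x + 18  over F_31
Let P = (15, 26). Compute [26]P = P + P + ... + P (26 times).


k = 26 = 11010_2 (binary, LSB first: 01011)
Double-and-add from P = (15, 26):
  bit 0 = 0: acc unchanged = O
  bit 1 = 1: acc = O + (6, 28) = (6, 28)
  bit 2 = 0: acc unchanged = (6, 28)
  bit 3 = 1: acc = (6, 28) + (0, 7) = (14, 6)
  bit 4 = 1: acc = (14, 6) + (5, 23) = (6, 3)

26P = (6, 3)


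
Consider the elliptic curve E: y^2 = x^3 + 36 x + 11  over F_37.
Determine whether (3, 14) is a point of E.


Check whether y^2 = x^3 + 36 x + 11 (mod 37) for (x, y) = (3, 14).
LHS: y^2 = 14^2 mod 37 = 11
RHS: x^3 + 36 x + 11 = 3^3 + 36*3 + 11 mod 37 = 35
LHS != RHS

No, not on the curve


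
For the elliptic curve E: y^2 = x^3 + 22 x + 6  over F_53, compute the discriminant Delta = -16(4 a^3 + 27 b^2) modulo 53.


4 a^3 + 27 b^2 = 4*22^3 + 27*6^2 = 42592 + 972 = 43564
Delta = -16 * (43564) = -697024
Delta mod 53 = 32

Delta = 32 (mod 53)


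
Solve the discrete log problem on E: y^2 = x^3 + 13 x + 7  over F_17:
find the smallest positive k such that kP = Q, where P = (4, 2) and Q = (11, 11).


Enumerate multiples of P until we hit Q = (11, 11):
  1P = (4, 2)
  2P = (11, 6)
  3P = (11, 11)
Match found at i = 3.

k = 3


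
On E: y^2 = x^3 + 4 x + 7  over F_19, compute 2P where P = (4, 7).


Doubling: s = (3 x1^2 + a) / (2 y1)
s = (3*4^2 + 4) / (2*7) mod 19 = 1
x3 = s^2 - 2 x1 mod 19 = 1^2 - 2*4 = 12
y3 = s (x1 - x3) - y1 mod 19 = 1 * (4 - 12) - 7 = 4

2P = (12, 4)


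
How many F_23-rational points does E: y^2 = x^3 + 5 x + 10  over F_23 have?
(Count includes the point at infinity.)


For each x in F_23, count y with y^2 = x^3 + 5 x + 10 mod 23:
  x = 1: RHS = 16, y in [4, 19]  -> 2 point(s)
  x = 3: RHS = 6, y in [11, 12]  -> 2 point(s)
  x = 4: RHS = 2, y in [5, 18]  -> 2 point(s)
  x = 6: RHS = 3, y in [7, 16]  -> 2 point(s)
  x = 9: RHS = 2, y in [5, 18]  -> 2 point(s)
  x = 10: RHS = 2, y in [5, 18]  -> 2 point(s)
  x = 11: RHS = 16, y in [4, 19]  -> 2 point(s)
  x = 12: RHS = 4, y in [2, 21]  -> 2 point(s)
  x = 13: RHS = 18, y in [8, 15]  -> 2 point(s)
  x = 14: RHS = 18, y in [8, 15]  -> 2 point(s)
  x = 16: RHS = 0, y in [0]  -> 1 point(s)
  x = 19: RHS = 18, y in [8, 15]  -> 2 point(s)
  x = 22: RHS = 4, y in [2, 21]  -> 2 point(s)
Affine points: 25. Add the point at infinity: total = 26.

#E(F_23) = 26


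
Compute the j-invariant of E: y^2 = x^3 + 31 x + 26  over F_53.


Delta = -16(4 a^3 + 27 b^2) mod 53 = 49
-1728 * (4 a)^3 = -1728 * (4*31)^3 mod 53 = 42
j = 42 * 49^(-1) mod 53 = 16

j = 16 (mod 53)


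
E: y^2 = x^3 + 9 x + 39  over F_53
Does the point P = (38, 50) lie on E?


Check whether y^2 = x^3 + 9 x + 39 (mod 53) for (x, y) = (38, 50).
LHS: y^2 = 50^2 mod 53 = 9
RHS: x^3 + 9 x + 39 = 38^3 + 9*38 + 39 mod 53 = 27
LHS != RHS

No, not on the curve


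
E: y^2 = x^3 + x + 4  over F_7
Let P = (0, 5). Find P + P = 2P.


Doubling: s = (3 x1^2 + a) / (2 y1)
s = (3*0^2 + 1) / (2*5) mod 7 = 5
x3 = s^2 - 2 x1 mod 7 = 5^2 - 2*0 = 4
y3 = s (x1 - x3) - y1 mod 7 = 5 * (0 - 4) - 5 = 3

2P = (4, 3)


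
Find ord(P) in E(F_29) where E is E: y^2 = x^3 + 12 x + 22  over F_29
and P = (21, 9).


Compute successive multiples of P until we hit O:
  1P = (21, 9)
  2P = (22, 28)
  3P = (28, 3)
  4P = (5, 27)
  5P = (2, 24)
  6P = (1, 21)
  7P = (12, 3)
  8P = (19, 2)
  ... (continuing to 31P)
  31P = O

ord(P) = 31


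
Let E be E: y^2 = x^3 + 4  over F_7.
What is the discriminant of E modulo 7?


4 a^3 + 27 b^2 = 4*0^3 + 27*4^2 = 0 + 432 = 432
Delta = -16 * (432) = -6912
Delta mod 7 = 4

Delta = 4 (mod 7)


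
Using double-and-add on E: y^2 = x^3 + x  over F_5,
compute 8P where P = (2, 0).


k = 8 = 1000_2 (binary, LSB first: 0001)
Double-and-add from P = (2, 0):
  bit 0 = 0: acc unchanged = O
  bit 1 = 0: acc unchanged = O
  bit 2 = 0: acc unchanged = O
  bit 3 = 1: acc = O + O = O

8P = O


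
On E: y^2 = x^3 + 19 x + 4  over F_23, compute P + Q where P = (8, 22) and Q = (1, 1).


P != Q, so use the chord formula.
s = (y2 - y1) / (x2 - x1) = (2) / (16) mod 23 = 3
x3 = s^2 - x1 - x2 mod 23 = 3^2 - 8 - 1 = 0
y3 = s (x1 - x3) - y1 mod 23 = 3 * (8 - 0) - 22 = 2

P + Q = (0, 2)


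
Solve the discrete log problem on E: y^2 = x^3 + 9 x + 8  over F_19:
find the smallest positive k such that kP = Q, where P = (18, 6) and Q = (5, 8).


Enumerate multiples of P until we hit Q = (5, 8):
  1P = (18, 6)
  2P = (3, 9)
  3P = (14, 16)
  4P = (17, 1)
  5P = (9, 1)
  6P = (16, 12)
  7P = (13, 17)
  8P = (5, 11)
  9P = (12, 18)
  10P = (12, 1)
  11P = (5, 8)
Match found at i = 11.

k = 11


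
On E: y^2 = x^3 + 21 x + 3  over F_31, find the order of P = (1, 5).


Compute successive multiples of P until we hit O:
  1P = (1, 5)
  2P = (5, 4)
  3P = (27, 17)
  4P = (10, 29)
  5P = (3, 0)
  6P = (10, 2)
  7P = (27, 14)
  8P = (5, 27)
  ... (continuing to 10P)
  10P = O

ord(P) = 10


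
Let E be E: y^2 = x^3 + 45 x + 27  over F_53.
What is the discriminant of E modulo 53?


4 a^3 + 27 b^2 = 4*45^3 + 27*27^2 = 364500 + 19683 = 384183
Delta = -16 * (384183) = -6146928
Delta mod 53 = 12

Delta = 12 (mod 53)


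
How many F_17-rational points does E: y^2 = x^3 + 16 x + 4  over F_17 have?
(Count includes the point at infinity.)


For each x in F_17, count y with y^2 = x^3 + 16 x + 4 mod 17:
  x = 0: RHS = 4, y in [2, 15]  -> 2 point(s)
  x = 1: RHS = 4, y in [2, 15]  -> 2 point(s)
  x = 4: RHS = 13, y in [8, 9]  -> 2 point(s)
  x = 7: RHS = 0, y in [0]  -> 1 point(s)
  x = 8: RHS = 15, y in [7, 10]  -> 2 point(s)
  x = 10: RHS = 8, y in [5, 12]  -> 2 point(s)
  x = 11: RHS = 15, y in [7, 10]  -> 2 point(s)
  x = 15: RHS = 15, y in [7, 10]  -> 2 point(s)
  x = 16: RHS = 4, y in [2, 15]  -> 2 point(s)
Affine points: 17. Add the point at infinity: total = 18.

#E(F_17) = 18


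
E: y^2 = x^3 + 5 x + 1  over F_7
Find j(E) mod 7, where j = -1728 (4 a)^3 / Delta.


Delta = -16(4 a^3 + 27 b^2) mod 7 = 3
-1728 * (4 a)^3 = -1728 * (4*5)^3 mod 7 = 6
j = 6 * 3^(-1) mod 7 = 2

j = 2 (mod 7)


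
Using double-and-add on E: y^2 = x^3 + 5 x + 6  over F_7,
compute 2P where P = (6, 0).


k = 2 = 10_2 (binary, LSB first: 01)
Double-and-add from P = (6, 0):
  bit 0 = 0: acc unchanged = O
  bit 1 = 1: acc = O + O = O

2P = O


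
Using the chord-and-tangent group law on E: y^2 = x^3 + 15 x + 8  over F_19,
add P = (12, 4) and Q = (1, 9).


P != Q, so use the chord formula.
s = (y2 - y1) / (x2 - x1) = (5) / (8) mod 19 = 3
x3 = s^2 - x1 - x2 mod 19 = 3^2 - 12 - 1 = 15
y3 = s (x1 - x3) - y1 mod 19 = 3 * (12 - 15) - 4 = 6

P + Q = (15, 6)


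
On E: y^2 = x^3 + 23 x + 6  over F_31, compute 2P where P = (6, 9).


Doubling: s = (3 x1^2 + a) / (2 y1)
s = (3*6^2 + 23) / (2*9) mod 31 = 9
x3 = s^2 - 2 x1 mod 31 = 9^2 - 2*6 = 7
y3 = s (x1 - x3) - y1 mod 31 = 9 * (6 - 7) - 9 = 13

2P = (7, 13)


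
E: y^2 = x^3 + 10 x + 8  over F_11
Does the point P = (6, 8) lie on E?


Check whether y^2 = x^3 + 10 x + 8 (mod 11) for (x, y) = (6, 8).
LHS: y^2 = 8^2 mod 11 = 9
RHS: x^3 + 10 x + 8 = 6^3 + 10*6 + 8 mod 11 = 9
LHS = RHS

Yes, on the curve


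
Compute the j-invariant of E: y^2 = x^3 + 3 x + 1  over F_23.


Delta = -16(4 a^3 + 27 b^2) mod 23 = 2
-1728 * (4 a)^3 = -1728 * (4*3)^3 mod 23 = 14
j = 14 * 2^(-1) mod 23 = 7

j = 7 (mod 23)


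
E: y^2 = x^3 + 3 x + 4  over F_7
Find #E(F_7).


For each x in F_7, count y with y^2 = x^3 + 3 x + 4 mod 7:
  x = 0: RHS = 4, y in [2, 5]  -> 2 point(s)
  x = 1: RHS = 1, y in [1, 6]  -> 2 point(s)
  x = 2: RHS = 4, y in [2, 5]  -> 2 point(s)
  x = 5: RHS = 4, y in [2, 5]  -> 2 point(s)
  x = 6: RHS = 0, y in [0]  -> 1 point(s)
Affine points: 9. Add the point at infinity: total = 10.

#E(F_7) = 10


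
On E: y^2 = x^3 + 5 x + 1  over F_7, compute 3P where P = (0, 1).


k = 3 = 11_2 (binary, LSB first: 11)
Double-and-add from P = (0, 1):
  bit 0 = 1: acc = O + (0, 1) = (0, 1)
  bit 1 = 1: acc = (0, 1) + (1, 0) = (0, 6)

3P = (0, 6)


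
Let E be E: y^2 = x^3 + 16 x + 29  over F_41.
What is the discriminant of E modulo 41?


4 a^3 + 27 b^2 = 4*16^3 + 27*29^2 = 16384 + 22707 = 39091
Delta = -16 * (39091) = -625456
Delta mod 41 = 40

Delta = 40 (mod 41)


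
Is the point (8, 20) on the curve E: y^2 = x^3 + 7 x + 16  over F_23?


Check whether y^2 = x^3 + 7 x + 16 (mod 23) for (x, y) = (8, 20).
LHS: y^2 = 20^2 mod 23 = 9
RHS: x^3 + 7 x + 16 = 8^3 + 7*8 + 16 mod 23 = 9
LHS = RHS

Yes, on the curve


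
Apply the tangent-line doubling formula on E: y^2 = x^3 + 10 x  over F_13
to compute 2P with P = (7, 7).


Doubling: s = (3 x1^2 + a) / (2 y1)
s = (3*7^2 + 10) / (2*7) mod 13 = 1
x3 = s^2 - 2 x1 mod 13 = 1^2 - 2*7 = 0
y3 = s (x1 - x3) - y1 mod 13 = 1 * (7 - 0) - 7 = 0

2P = (0, 0)


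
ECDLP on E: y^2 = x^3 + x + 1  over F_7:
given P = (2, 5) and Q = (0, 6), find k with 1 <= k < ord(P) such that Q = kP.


Enumerate multiples of P until we hit Q = (0, 6):
  1P = (2, 5)
  2P = (0, 6)
Match found at i = 2.

k = 2


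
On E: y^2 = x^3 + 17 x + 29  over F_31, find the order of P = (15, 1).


Compute successive multiples of P until we hit O:
  1P = (15, 1)
  2P = (26, 6)
  3P = (23, 1)
  4P = (24, 30)
  5P = (2, 3)
  6P = (1, 4)
  7P = (19, 22)
  8P = (11, 20)
  ... (continuing to 25P)
  25P = O

ord(P) = 25


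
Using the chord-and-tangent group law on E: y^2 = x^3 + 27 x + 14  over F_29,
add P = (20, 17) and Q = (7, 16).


P != Q, so use the chord formula.
s = (y2 - y1) / (x2 - x1) = (28) / (16) mod 29 = 9
x3 = s^2 - x1 - x2 mod 29 = 9^2 - 20 - 7 = 25
y3 = s (x1 - x3) - y1 mod 29 = 9 * (20 - 25) - 17 = 25

P + Q = (25, 25)


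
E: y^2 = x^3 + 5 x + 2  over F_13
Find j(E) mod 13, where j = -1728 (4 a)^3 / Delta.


Delta = -16(4 a^3 + 27 b^2) mod 13 = 9
-1728 * (4 a)^3 = -1728 * (4*5)^3 mod 13 = 5
j = 5 * 9^(-1) mod 13 = 2

j = 2 (mod 13)


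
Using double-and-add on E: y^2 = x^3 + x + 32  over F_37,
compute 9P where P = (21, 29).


k = 9 = 1001_2 (binary, LSB first: 1001)
Double-and-add from P = (21, 29):
  bit 0 = 1: acc = O + (21, 29) = (21, 29)
  bit 1 = 0: acc unchanged = (21, 29)
  bit 2 = 0: acc unchanged = (21, 29)
  bit 3 = 1: acc = (21, 29) + (17, 2) = (33, 1)

9P = (33, 1)


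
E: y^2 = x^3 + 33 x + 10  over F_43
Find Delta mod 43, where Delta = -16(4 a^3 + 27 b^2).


4 a^3 + 27 b^2 = 4*33^3 + 27*10^2 = 143748 + 2700 = 146448
Delta = -16 * (146448) = -2343168
Delta mod 43 = 31

Delta = 31 (mod 43)


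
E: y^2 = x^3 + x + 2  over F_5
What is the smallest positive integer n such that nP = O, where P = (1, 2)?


Compute successive multiples of P until we hit O:
  1P = (1, 2)
  2P = (4, 0)
  3P = (1, 3)
  4P = O

ord(P) = 4


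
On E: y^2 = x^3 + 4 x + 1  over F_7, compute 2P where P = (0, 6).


Doubling: s = (3 x1^2 + a) / (2 y1)
s = (3*0^2 + 4) / (2*6) mod 7 = 5
x3 = s^2 - 2 x1 mod 7 = 5^2 - 2*0 = 4
y3 = s (x1 - x3) - y1 mod 7 = 5 * (0 - 4) - 6 = 2

2P = (4, 2)


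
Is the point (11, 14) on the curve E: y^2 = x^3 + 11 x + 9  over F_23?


Check whether y^2 = x^3 + 11 x + 9 (mod 23) for (x, y) = (11, 14).
LHS: y^2 = 14^2 mod 23 = 12
RHS: x^3 + 11 x + 9 = 11^3 + 11*11 + 9 mod 23 = 12
LHS = RHS

Yes, on the curve


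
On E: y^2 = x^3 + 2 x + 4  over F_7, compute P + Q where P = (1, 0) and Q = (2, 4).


P != Q, so use the chord formula.
s = (y2 - y1) / (x2 - x1) = (4) / (1) mod 7 = 4
x3 = s^2 - x1 - x2 mod 7 = 4^2 - 1 - 2 = 6
y3 = s (x1 - x3) - y1 mod 7 = 4 * (1 - 6) - 0 = 1

P + Q = (6, 1)


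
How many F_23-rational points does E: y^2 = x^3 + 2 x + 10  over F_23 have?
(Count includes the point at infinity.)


For each x in F_23, count y with y^2 = x^3 + 2 x + 10 mod 23:
  x = 1: RHS = 13, y in [6, 17]  -> 2 point(s)
  x = 4: RHS = 13, y in [6, 17]  -> 2 point(s)
  x = 6: RHS = 8, y in [10, 13]  -> 2 point(s)
  x = 8: RHS = 9, y in [3, 20]  -> 2 point(s)
  x = 10: RHS = 18, y in [8, 15]  -> 2 point(s)
  x = 11: RHS = 6, y in [11, 12]  -> 2 point(s)
  x = 13: RHS = 2, y in [5, 18]  -> 2 point(s)
  x = 17: RHS = 12, y in [9, 14]  -> 2 point(s)
  x = 18: RHS = 13, y in [6, 17]  -> 2 point(s)
  x = 20: RHS = 0, y in [0]  -> 1 point(s)
Affine points: 19. Add the point at infinity: total = 20.

#E(F_23) = 20


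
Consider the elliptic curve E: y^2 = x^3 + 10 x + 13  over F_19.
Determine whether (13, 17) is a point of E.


Check whether y^2 = x^3 + 10 x + 13 (mod 19) for (x, y) = (13, 17).
LHS: y^2 = 17^2 mod 19 = 4
RHS: x^3 + 10 x + 13 = 13^3 + 10*13 + 13 mod 19 = 3
LHS != RHS

No, not on the curve


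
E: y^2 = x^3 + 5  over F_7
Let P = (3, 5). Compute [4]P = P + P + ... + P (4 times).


k = 4 = 100_2 (binary, LSB first: 001)
Double-and-add from P = (3, 5):
  bit 0 = 0: acc unchanged = O
  bit 1 = 0: acc unchanged = O
  bit 2 = 1: acc = O + (6, 5) = (6, 5)

4P = (6, 5)


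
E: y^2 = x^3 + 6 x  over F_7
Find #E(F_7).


For each x in F_7, count y with y^2 = x^3 + 6 x + 0 mod 7:
  x = 0: RHS = 0, y in [0]  -> 1 point(s)
  x = 1: RHS = 0, y in [0]  -> 1 point(s)
  x = 4: RHS = 4, y in [2, 5]  -> 2 point(s)
  x = 5: RHS = 1, y in [1, 6]  -> 2 point(s)
  x = 6: RHS = 0, y in [0]  -> 1 point(s)
Affine points: 7. Add the point at infinity: total = 8.

#E(F_7) = 8


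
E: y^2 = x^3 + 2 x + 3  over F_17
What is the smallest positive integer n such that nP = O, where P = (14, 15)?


Compute successive multiples of P until we hit O:
  1P = (14, 15)
  2P = (15, 5)
  3P = (3, 11)
  4P = (8, 15)
  5P = (12, 2)
  6P = (12, 15)
  7P = (8, 2)
  8P = (3, 6)
  ... (continuing to 11P)
  11P = O

ord(P) = 11


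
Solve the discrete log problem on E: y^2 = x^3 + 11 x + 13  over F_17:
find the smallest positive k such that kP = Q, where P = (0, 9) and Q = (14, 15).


Enumerate multiples of P until we hit Q = (14, 15):
  1P = (0, 9)
  2P = (2, 3)
  3P = (7, 12)
  4P = (14, 2)
  5P = (16, 16)
  6P = (16, 1)
  7P = (14, 15)
Match found at i = 7.

k = 7


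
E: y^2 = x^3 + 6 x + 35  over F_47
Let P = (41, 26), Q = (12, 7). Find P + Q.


P != Q, so use the chord formula.
s = (y2 - y1) / (x2 - x1) = (28) / (18) mod 47 = 12
x3 = s^2 - x1 - x2 mod 47 = 12^2 - 41 - 12 = 44
y3 = s (x1 - x3) - y1 mod 47 = 12 * (41 - 44) - 26 = 32

P + Q = (44, 32)


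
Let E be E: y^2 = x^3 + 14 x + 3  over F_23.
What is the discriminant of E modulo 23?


4 a^3 + 27 b^2 = 4*14^3 + 27*3^2 = 10976 + 243 = 11219
Delta = -16 * (11219) = -179504
Delta mod 23 = 11

Delta = 11 (mod 23)


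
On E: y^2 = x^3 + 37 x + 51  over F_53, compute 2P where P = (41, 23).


Doubling: s = (3 x1^2 + a) / (2 y1)
s = (3*41^2 + 37) / (2*23) mod 53 = 39
x3 = s^2 - 2 x1 mod 53 = 39^2 - 2*41 = 8
y3 = s (x1 - x3) - y1 mod 53 = 39 * (41 - 8) - 23 = 45

2P = (8, 45)


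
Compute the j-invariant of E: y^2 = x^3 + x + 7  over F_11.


Delta = -16(4 a^3 + 27 b^2) mod 11 = 9
-1728 * (4 a)^3 = -1728 * (4*1)^3 mod 11 = 2
j = 2 * 9^(-1) mod 11 = 10

j = 10 (mod 11)


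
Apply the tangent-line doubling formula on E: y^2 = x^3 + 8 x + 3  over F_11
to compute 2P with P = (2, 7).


Doubling: s = (3 x1^2 + a) / (2 y1)
s = (3*2^2 + 8) / (2*7) mod 11 = 3
x3 = s^2 - 2 x1 mod 11 = 3^2 - 2*2 = 5
y3 = s (x1 - x3) - y1 mod 11 = 3 * (2 - 5) - 7 = 6

2P = (5, 6)


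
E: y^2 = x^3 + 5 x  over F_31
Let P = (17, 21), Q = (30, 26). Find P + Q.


P != Q, so use the chord formula.
s = (y2 - y1) / (x2 - x1) = (5) / (13) mod 31 = 29
x3 = s^2 - x1 - x2 mod 31 = 29^2 - 17 - 30 = 19
y3 = s (x1 - x3) - y1 mod 31 = 29 * (17 - 19) - 21 = 14

P + Q = (19, 14)


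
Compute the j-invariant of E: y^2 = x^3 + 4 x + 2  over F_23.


Delta = -16(4 a^3 + 27 b^2) mod 23 = 18
-1728 * (4 a)^3 = -1728 * (4*4)^3 mod 23 = 17
j = 17 * 18^(-1) mod 23 = 15

j = 15 (mod 23)


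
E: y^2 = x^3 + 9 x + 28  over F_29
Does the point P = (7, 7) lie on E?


Check whether y^2 = x^3 + 9 x + 28 (mod 29) for (x, y) = (7, 7).
LHS: y^2 = 7^2 mod 29 = 20
RHS: x^3 + 9 x + 28 = 7^3 + 9*7 + 28 mod 29 = 28
LHS != RHS

No, not on the curve


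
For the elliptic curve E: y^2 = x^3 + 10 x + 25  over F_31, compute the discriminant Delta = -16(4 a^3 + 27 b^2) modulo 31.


4 a^3 + 27 b^2 = 4*10^3 + 27*25^2 = 4000 + 16875 = 20875
Delta = -16 * (20875) = -334000
Delta mod 31 = 25

Delta = 25 (mod 31)


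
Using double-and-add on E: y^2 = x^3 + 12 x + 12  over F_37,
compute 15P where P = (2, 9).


k = 15 = 1111_2 (binary, LSB first: 1111)
Double-and-add from P = (2, 9):
  bit 0 = 1: acc = O + (2, 9) = (2, 9)
  bit 1 = 1: acc = (2, 9) + (6, 35) = (25, 8)
  bit 2 = 1: acc = (25, 8) + (0, 7) = (21, 4)
  bit 3 = 1: acc = (21, 4) + (3, 1) = (12, 16)

15P = (12, 16)


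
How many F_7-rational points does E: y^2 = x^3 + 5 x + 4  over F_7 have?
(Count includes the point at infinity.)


For each x in F_7, count y with y^2 = x^3 + 5 x + 4 mod 7:
  x = 0: RHS = 4, y in [2, 5]  -> 2 point(s)
  x = 2: RHS = 1, y in [1, 6]  -> 2 point(s)
  x = 3: RHS = 4, y in [2, 5]  -> 2 point(s)
  x = 4: RHS = 4, y in [2, 5]  -> 2 point(s)
  x = 5: RHS = 0, y in [0]  -> 1 point(s)
Affine points: 9. Add the point at infinity: total = 10.

#E(F_7) = 10


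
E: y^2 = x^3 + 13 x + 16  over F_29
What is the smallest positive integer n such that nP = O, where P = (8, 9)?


Compute successive multiples of P until we hit O:
  1P = (8, 9)
  2P = (8, 20)
  3P = O

ord(P) = 3


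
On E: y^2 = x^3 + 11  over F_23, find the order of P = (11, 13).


Compute successive multiples of P until we hit O:
  1P = (11, 13)
  2P = (14, 15)
  3P = (1, 9)
  4P = (13, 0)
  5P = (1, 14)
  6P = (14, 8)
  7P = (11, 10)
  8P = O

ord(P) = 8


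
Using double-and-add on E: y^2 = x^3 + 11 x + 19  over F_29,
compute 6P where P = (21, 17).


k = 6 = 110_2 (binary, LSB first: 011)
Double-and-add from P = (21, 17):
  bit 0 = 0: acc unchanged = O
  bit 1 = 1: acc = O + (16, 12) = (16, 12)
  bit 2 = 1: acc = (16, 12) + (22, 18) = (21, 12)

6P = (21, 12)


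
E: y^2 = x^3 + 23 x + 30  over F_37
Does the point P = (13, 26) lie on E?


Check whether y^2 = x^3 + 23 x + 30 (mod 37) for (x, y) = (13, 26).
LHS: y^2 = 26^2 mod 37 = 10
RHS: x^3 + 23 x + 30 = 13^3 + 23*13 + 30 mod 37 = 10
LHS = RHS

Yes, on the curve


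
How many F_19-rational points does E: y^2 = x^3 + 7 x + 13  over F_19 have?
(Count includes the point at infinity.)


For each x in F_19, count y with y^2 = x^3 + 7 x + 13 mod 19:
  x = 2: RHS = 16, y in [4, 15]  -> 2 point(s)
  x = 3: RHS = 4, y in [2, 17]  -> 2 point(s)
  x = 6: RHS = 5, y in [9, 10]  -> 2 point(s)
  x = 7: RHS = 6, y in [5, 14]  -> 2 point(s)
  x = 8: RHS = 11, y in [7, 12]  -> 2 point(s)
  x = 9: RHS = 7, y in [8, 11]  -> 2 point(s)
  x = 10: RHS = 0, y in [0]  -> 1 point(s)
  x = 12: RHS = 1, y in [1, 18]  -> 2 point(s)
  x = 14: RHS = 5, y in [9, 10]  -> 2 point(s)
  x = 15: RHS = 16, y in [4, 15]  -> 2 point(s)
  x = 18: RHS = 5, y in [9, 10]  -> 2 point(s)
Affine points: 21. Add the point at infinity: total = 22.

#E(F_19) = 22


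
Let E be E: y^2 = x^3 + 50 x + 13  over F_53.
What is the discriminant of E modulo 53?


4 a^3 + 27 b^2 = 4*50^3 + 27*13^2 = 500000 + 4563 = 504563
Delta = -16 * (504563) = -8073008
Delta mod 53 = 5

Delta = 5 (mod 53)


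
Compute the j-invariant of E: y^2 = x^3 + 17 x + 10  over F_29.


Delta = -16(4 a^3 + 27 b^2) mod 29 = 25
-1728 * (4 a)^3 = -1728 * (4*17)^3 mod 29 = 23
j = 23 * 25^(-1) mod 29 = 16

j = 16 (mod 29)


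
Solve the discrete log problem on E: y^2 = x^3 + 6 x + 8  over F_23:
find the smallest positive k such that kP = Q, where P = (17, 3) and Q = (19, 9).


Enumerate multiples of P until we hit Q = (19, 9):
  1P = (17, 3)
  2P = (5, 18)
  3P = (4, 21)
  4P = (8, 4)
  5P = (0, 13)
  6P = (19, 9)
Match found at i = 6.

k = 6


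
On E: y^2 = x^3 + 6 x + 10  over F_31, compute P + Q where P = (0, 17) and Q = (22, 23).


P != Q, so use the chord formula.
s = (y2 - y1) / (x2 - x1) = (6) / (22) mod 31 = 20
x3 = s^2 - x1 - x2 mod 31 = 20^2 - 0 - 22 = 6
y3 = s (x1 - x3) - y1 mod 31 = 20 * (0 - 6) - 17 = 18

P + Q = (6, 18)


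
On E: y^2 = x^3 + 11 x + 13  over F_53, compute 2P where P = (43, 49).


Doubling: s = (3 x1^2 + a) / (2 y1)
s = (3*43^2 + 11) / (2*49) mod 53 = 34
x3 = s^2 - 2 x1 mod 53 = 34^2 - 2*43 = 10
y3 = s (x1 - x3) - y1 mod 53 = 34 * (43 - 10) - 49 = 13

2P = (10, 13)


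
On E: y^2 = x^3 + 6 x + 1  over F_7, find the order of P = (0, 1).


Compute successive multiples of P until we hit O:
  1P = (0, 1)
  2P = (2, 0)
  3P = (0, 6)
  4P = O

ord(P) = 4


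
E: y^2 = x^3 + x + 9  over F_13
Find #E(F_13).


For each x in F_13, count y with y^2 = x^3 + 1 x + 9 mod 13:
  x = 0: RHS = 9, y in [3, 10]  -> 2 point(s)
  x = 3: RHS = 0, y in [0]  -> 1 point(s)
  x = 4: RHS = 12, y in [5, 8]  -> 2 point(s)
  x = 5: RHS = 9, y in [3, 10]  -> 2 point(s)
  x = 6: RHS = 10, y in [6, 7]  -> 2 point(s)
  x = 8: RHS = 9, y in [3, 10]  -> 2 point(s)
  x = 11: RHS = 12, y in [5, 8]  -> 2 point(s)
Affine points: 13. Add the point at infinity: total = 14.

#E(F_13) = 14


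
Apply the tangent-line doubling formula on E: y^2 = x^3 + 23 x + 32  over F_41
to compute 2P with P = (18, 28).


Doubling: s = (3 x1^2 + a) / (2 y1)
s = (3*18^2 + 23) / (2*28) mod 41 = 39
x3 = s^2 - 2 x1 mod 41 = 39^2 - 2*18 = 9
y3 = s (x1 - x3) - y1 mod 41 = 39 * (18 - 9) - 28 = 36

2P = (9, 36)


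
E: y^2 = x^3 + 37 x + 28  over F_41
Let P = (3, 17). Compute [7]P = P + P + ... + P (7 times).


k = 7 = 111_2 (binary, LSB first: 111)
Double-and-add from P = (3, 17):
  bit 0 = 1: acc = O + (3, 17) = (3, 17)
  bit 1 = 1: acc = (3, 17) + (14, 25) = (33, 32)
  bit 2 = 1: acc = (33, 32) + (36, 28) = (33, 9)

7P = (33, 9)


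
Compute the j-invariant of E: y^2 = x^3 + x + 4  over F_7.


Delta = -16(4 a^3 + 27 b^2) mod 7 = 3
-1728 * (4 a)^3 = -1728 * (4*1)^3 mod 7 = 1
j = 1 * 3^(-1) mod 7 = 5

j = 5 (mod 7)


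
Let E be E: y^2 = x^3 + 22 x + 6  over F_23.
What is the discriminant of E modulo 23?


4 a^3 + 27 b^2 = 4*22^3 + 27*6^2 = 42592 + 972 = 43564
Delta = -16 * (43564) = -697024
Delta mod 23 = 14

Delta = 14 (mod 23)


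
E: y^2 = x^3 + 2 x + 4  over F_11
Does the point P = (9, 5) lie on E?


Check whether y^2 = x^3 + 2 x + 4 (mod 11) for (x, y) = (9, 5).
LHS: y^2 = 5^2 mod 11 = 3
RHS: x^3 + 2 x + 4 = 9^3 + 2*9 + 4 mod 11 = 3
LHS = RHS

Yes, on the curve


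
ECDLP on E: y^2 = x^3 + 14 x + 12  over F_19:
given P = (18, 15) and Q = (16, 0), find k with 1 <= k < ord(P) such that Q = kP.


Enumerate multiples of P until we hit Q = (16, 0):
  1P = (18, 15)
  2P = (8, 16)
  3P = (16, 0)
Match found at i = 3.

k = 3
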